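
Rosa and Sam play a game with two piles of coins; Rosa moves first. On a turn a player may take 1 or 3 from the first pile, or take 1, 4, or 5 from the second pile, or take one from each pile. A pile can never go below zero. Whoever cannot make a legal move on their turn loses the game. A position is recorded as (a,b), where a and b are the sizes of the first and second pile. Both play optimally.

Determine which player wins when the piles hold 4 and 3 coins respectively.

Rosa wins.

Use the standard recursion: the mover loses at a terminal position; elsewhere, the mover wins exactly when some move hands the opponent an L position.
No move ever increases a pile, so every position that can arise here has a ≤ 4 and b ≤ 3; it is enough to label the cells with 0 ≤ a ≤ 4 and 0 ≤ b ≤ 3.
Every move lowers a or b (never raises either), so fill the grid row by row in increasing a, and left to right within a row: each cell's successors are then already labelled.
      b=0  b=1  b=2  b=3
a=0:    L    W    L    W
a=1:    W    W    W    W
a=2:    L    W    L    W
a=3:    W    W    W    W
a=4:    L    W    L    W
Cells with no legal move (terminal, hence L): (0,0).
The remaining L cells, each justified by listing all of its moves:
(0,2): the only move is to (0,1)(W), a W ⇒ L
(2,0): the only move is to (1,0)(W), a W ⇒ L
(2,2): moves to (1,2)(W), (2,1)(W), (1,1)(W); every one is W ⇒ L
(4,0): moves to (3,0)(W), (1,0)(W); every one is W ⇒ L
(4,2): moves to (3,2)(W), (1,2)(W), (4,1)(W), (3,1)(W); every one is W ⇒ L
Every other cell has at least one move into one of the L cells above, so it is W.
The starting position (4,3) is W: Rosa should move to (4,2), handing over an L position.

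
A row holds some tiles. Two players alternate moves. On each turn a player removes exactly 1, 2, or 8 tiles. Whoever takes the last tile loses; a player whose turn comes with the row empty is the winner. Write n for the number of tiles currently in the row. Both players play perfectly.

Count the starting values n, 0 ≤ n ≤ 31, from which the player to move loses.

11

Positions with no move are W. A position that does have a move is losing for the player to move precisely when every available move leads to a winning position for the opponent. Fill in the labels:
n=0: no move; the opponent has just taken the last tile and therefore loses → W
n=1: the only move is to 0(W), a W ⇒ L
n=2: can move to 1, which is L ⇒ W
n=3: can move to 1, which is L ⇒ W
n=4: moves to 3(W), 2(W); every one is W ⇒ L
n=5: can move to 4, which is L ⇒ W
n=6: can move to 4, which is L ⇒ W
n=7: moves to 6(W), 5(W); every one is W ⇒ L
n=8: can move to 7, which is L ⇒ W
n=9: can move to 7, which is L ⇒ W
n=10: moves to 9(W), 8(W), 2(W); every one is W ⇒ L
n=11: can move to 10, which is L ⇒ W
n=12: can move to 10, which is L ⇒ W
n=13: moves to 12(W), 11(W), 5(W); every one is W ⇒ L
n=14: can move to 13, which is L ⇒ W
n=15: can move to 13, which is L ⇒ W
n=16: moves to 15(W), 14(W), 8(W); every one is W ⇒ L
n=17: can move to 16, which is L ⇒ W
n=18: can move to 16, which is L ⇒ W
n=19: moves to 18(W), 17(W), 11(W); every one is W ⇒ L
n=20: can move to 19, which is L ⇒ W
n=21: can move to 19, which is L ⇒ W
n=22: moves to 21(W), 20(W), 14(W); every one is W ⇒ L
n=23: can move to 22, which is L ⇒ W
n=24: can move to 22, which is L ⇒ W
n=25: moves to 24(W), 23(W), 17(W); every one is W ⇒ L
n=26: can move to 25, which is L ⇒ W
n=27: can move to 25, which is L ⇒ W
n=28: moves to 27(W), 26(W), 20(W); every one is W ⇒ L
n=29: can move to 28, which is L ⇒ W
n=30: can move to 28, which is L ⇒ W
n=31: moves to 30(W), 29(W), 23(W); every one is W ⇒ L
L entries with 0 ≤ n ≤ 31: n = 1, 4, 7, 10, 13, 16, 19, 22, 25, 28, 31; that makes 11.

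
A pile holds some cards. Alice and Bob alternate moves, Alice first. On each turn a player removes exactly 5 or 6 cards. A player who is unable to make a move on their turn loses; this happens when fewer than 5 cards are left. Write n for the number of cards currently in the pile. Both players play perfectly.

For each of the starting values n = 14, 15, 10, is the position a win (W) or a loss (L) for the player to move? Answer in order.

14: L, 15: L, 10: W

Classify positions by backward induction: terminal positions (no move available) are L. From any other position, the mover wins iff some move reaches an L.
n=0: no move → L
n=1: no move → L
n=2: no move → L
n=3: no move → L
n=4: no move → L
n=5: →0(L), so W
n=6: →1(L), so W
n=7: →2(L), so W
n=8: →3(L), so W
n=9: →4(L), so W
n=10: →4(L), so W
n=11: →6(W), 5(W) — all W, so L
n=12: →7(W), 6(W) — all W, so L
n=13: →8(W), 7(W) — all W, so L
n=14: →9(W), 8(W) — all W, so L
n=15: →10(W), 9(W) — all W, so L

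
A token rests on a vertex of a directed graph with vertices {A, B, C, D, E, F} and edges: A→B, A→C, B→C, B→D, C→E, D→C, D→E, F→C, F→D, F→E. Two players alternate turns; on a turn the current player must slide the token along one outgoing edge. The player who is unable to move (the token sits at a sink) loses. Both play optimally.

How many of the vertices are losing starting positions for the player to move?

Compute win/loss labels from the base case upward. A position with no move is L. Any other position is W if it can reach an L in one move, else L.
Every edge goes from a vertex to one that appears earlier in the order E, C, D, F, B, A, so processing vertices in that order labels each vertex after all of its successors.
E: no outgoing edge → L
C: can move to E, which is L ⇒ W
D: can move to E, which is L ⇒ W
F: can move to E, which is L ⇒ W
B: moves to D(W), C(W); every one is W ⇒ L
A: can move to B, which is L ⇒ W
The L vertices are B, E; that is 2 in all.

2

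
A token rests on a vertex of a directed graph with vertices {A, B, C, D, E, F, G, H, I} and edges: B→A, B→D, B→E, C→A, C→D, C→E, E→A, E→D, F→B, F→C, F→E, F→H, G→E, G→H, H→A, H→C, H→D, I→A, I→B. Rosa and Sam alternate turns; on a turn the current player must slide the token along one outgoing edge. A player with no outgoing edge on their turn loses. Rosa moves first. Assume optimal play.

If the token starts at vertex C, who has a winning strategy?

Rosa wins.

Positions with no move are L. A position that does have a move is losing for the player to move precisely when every available move leads to a winning position for the opponent. Fill in the labels:
Every edge goes from a vertex to one that appears earlier in the order A, D, E, C, B, H, F, G, I, so processing vertices in that order labels each vertex after all of its successors.
A: no outgoing edge → L
D: no outgoing edge → L
E: reaches L-position D → W
C: reaches L-position D → W
B: reaches L-position D → W
H: reaches L-position D → W
F: only reaches H(W), B(W), C(W), E(W), all W → L
G: only reaches H(W), E(W), all W → L
I: reaches L-position A → W
From C Rosa can move to D, reaching an L position.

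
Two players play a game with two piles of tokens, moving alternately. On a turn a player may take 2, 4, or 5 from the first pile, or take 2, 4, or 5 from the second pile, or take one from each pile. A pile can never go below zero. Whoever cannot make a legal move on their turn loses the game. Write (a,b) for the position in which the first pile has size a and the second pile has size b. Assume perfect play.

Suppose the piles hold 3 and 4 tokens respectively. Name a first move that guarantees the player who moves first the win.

Move to (3,2).

Positions with no move are L. A position that does have a move is losing for the player to move precisely when every available move leads to a winning position for the opponent. Fill in the labels:
No move ever increases a pile, so every position that can arise here has a ≤ 3 and b ≤ 4; it is enough to label the cells with 0 ≤ a ≤ 3 and 0 ≤ b ≤ 4.
Every move lowers a or b (never raises either), so fill the grid row by row in increasing a, and left to right within a row: each cell's successors are then already labelled.
      b=0  b=1  b=2  b=3  b=4
a=0:    L    L    W    W    W
a=1:    L    W    W    L    W
a=2:    W    W    L    L    W
a=3:    W    L    L    W    W
Cells with no legal move (terminal, hence L): (0,0), (0,1), (1,0).
The remaining L cells, each justified by listing all of its moves:
(1,3): →(1,1)(W), (0,2)(W) — all W, so L
(2,2): →(0,2)(W), (2,0)(W), (1,1)(W) — all W, so L
(2,3): →(0,3)(W), (2,1)(W), (1,2)(W) — all W, so L
(3,1): →(1,1)(W), (2,0)(W) — all W, so L
(3,2): →(1,2)(W), (3,0)(W), (2,1)(W) — all W, so L
Every other cell has at least one move into one of the L cells above, so it is W.
From (3,4), the L positions reachable in one move are: (3,2), (2,3). Any move reaching one of these is winning.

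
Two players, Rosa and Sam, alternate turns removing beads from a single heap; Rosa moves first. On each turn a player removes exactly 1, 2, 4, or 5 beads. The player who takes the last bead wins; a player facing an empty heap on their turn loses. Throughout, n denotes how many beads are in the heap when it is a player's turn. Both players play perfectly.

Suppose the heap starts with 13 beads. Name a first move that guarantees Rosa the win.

Remove 1, leaving 12.

Build the W/L table. Terminal = L. A non-terminal position is W if it has a move to some L; otherwise it is L.
n=0: no move → L
n=1: reaches L-position 0 → W
n=2: reaches L-position 0 → W
n=3: only reaches 2(W), 1(W), all W → L
n=4: reaches L-position 3 → W
n=5: reaches L-position 3 → W
n=6: only reaches 5(W), 4(W), 2(W), 1(W), all W → L
n=7: reaches L-position 6 → W
n=8: reaches L-position 6 → W
n=9: only reaches 8(W), 7(W), 5(W), 4(W), all W → L
n=10: reaches L-position 9 → W
n=11: reaches L-position 9 → W
n=12: only reaches 11(W), 10(W), 8(W), 7(W), all W → L
n=13: reaches L-position 12 → W
From 13, the L positions reachable in one move are: 12, 9. Any move reaching one of these is winning.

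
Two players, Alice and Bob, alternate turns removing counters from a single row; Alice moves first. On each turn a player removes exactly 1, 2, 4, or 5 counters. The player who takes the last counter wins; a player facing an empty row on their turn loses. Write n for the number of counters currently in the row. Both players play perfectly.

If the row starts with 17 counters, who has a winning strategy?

Alice wins.

Positions with no move are L. A position that does have a move is losing for the player to move precisely when every available move leads to a winning position for the opponent. Fill in the labels:
n=0: no move → L
n=1: reaches L-position 0 → W
n=2: reaches L-position 0 → W
n=3: only reaches 2(W), 1(W), all W → L
n=4: reaches L-position 3 → W
n=5: reaches L-position 3 → W
n=6: only reaches 5(W), 4(W), 2(W), 1(W), all W → L
n=7: reaches L-position 6 → W
n=8: reaches L-position 6 → W
n=9: only reaches 8(W), 7(W), 5(W), 4(W), all W → L
n=10: reaches L-position 9 → W
n=11: reaches L-position 9 → W
n=12: only reaches 11(W), 10(W), 8(W), 7(W), all W → L
n=13: reaches L-position 12 → W
n=14: reaches L-position 12 → W
n=15: only reaches 14(W), 13(W), 11(W), 10(W), all W → L
n=16: reaches L-position 15 → W
n=17: reaches L-position 15 → W
From 17 Alice can remove 2, leaving 15, reaching an L position.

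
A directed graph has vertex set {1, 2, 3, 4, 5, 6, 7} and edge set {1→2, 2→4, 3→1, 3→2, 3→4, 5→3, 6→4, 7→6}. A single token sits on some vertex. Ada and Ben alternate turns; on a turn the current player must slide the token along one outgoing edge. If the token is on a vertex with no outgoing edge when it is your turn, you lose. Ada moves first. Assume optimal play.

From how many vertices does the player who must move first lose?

4

Compute win/loss labels from the base case upward. A position with no move is L. Any other position is W if it can reach an L in one move, else L.
Every edge goes from a vertex to one that appears earlier in the order 4, 6, 2, 1, 3, 5, 7, so processing vertices in that order labels each vertex after all of its successors.
4: no outgoing edge → L
6: reaches L-position 4 → W
2: reaches L-position 4 → W
1: only reaches 2(W), which is W → L
3: reaches L-position 1 → W
5: only reaches 3(W), which is W → L
7: only reaches 6(W), which is W → L
The L vertices are 1, 4, 5, 7; that is 4 in all.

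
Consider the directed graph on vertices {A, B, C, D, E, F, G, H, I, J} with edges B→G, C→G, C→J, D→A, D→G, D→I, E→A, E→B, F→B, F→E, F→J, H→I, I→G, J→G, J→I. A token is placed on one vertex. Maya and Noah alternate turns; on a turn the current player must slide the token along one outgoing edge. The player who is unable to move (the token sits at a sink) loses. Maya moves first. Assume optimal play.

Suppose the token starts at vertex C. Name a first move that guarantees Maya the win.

Move to G.

Use the standard recursion: the mover loses at a terminal position; elsewhere, the mover wins exactly when some move hands the opponent an L position.
Every edge goes from a vertex to one that appears earlier in the order G, A, I, D, J, H, C, B, E, F, so processing vertices in that order labels each vertex after all of its successors.
G: no outgoing edge → L
A: no outgoing edge → L
I: can move to G, which is L ⇒ W
D: can move to A, which is L ⇒ W
J: can move to G, which is L ⇒ W
H: the only move is to I(W), a W ⇒ L
C: can move to G, which is L ⇒ W
B: can move to G, which is L ⇒ W
E: can move to A, which is L ⇒ W
F: moves to E(W), B(W), J(W); every one is W ⇒ L
From C, the L positions reachable in one move are: G.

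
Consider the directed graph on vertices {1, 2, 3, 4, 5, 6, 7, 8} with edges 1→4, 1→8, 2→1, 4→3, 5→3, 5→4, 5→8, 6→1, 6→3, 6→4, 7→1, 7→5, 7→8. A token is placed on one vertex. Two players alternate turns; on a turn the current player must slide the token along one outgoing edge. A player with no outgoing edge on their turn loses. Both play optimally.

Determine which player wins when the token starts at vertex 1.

The first player wins.

Classify positions by backward induction: terminal positions (no move available) are L. From any other position, the mover wins iff some move reaches an L.
Every edge goes from a vertex to one that appears earlier in the order 3, 8, 4, 1, 5, 6, 7, 2, so processing vertices in that order labels each vertex after all of its successors.
3: no outgoing edge → L
8: no outgoing edge → L
4: can move to 3, which is L ⇒ W
1: can move to 8, which is L ⇒ W
5: can move to 8, which is L ⇒ W
6: can move to 3, which is L ⇒ W
7: can move to 8, which is L ⇒ W
2: the only move is to 1(W), a W ⇒ L
The starting position 1 is W: the player to move should move to 8, handing over an L position.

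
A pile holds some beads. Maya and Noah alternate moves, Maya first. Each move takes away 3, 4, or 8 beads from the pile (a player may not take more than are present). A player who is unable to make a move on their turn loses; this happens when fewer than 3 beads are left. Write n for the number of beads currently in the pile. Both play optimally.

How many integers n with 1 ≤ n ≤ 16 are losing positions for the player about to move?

6

Classify positions by backward induction: terminal positions (no move available) are L. From any other position, the mover wins iff some move reaches an L.
n=0: no move → L
n=1: no move → L
n=2: no move → L
n=3: can move to 0, which is L ⇒ W
n=4: can move to 1, which is L ⇒ W
n=5: can move to 2, which is L ⇒ W
n=6: can move to 2, which is L ⇒ W
n=7: moves to 4(W), 3(W); every one is W ⇒ L
n=8: can move to 0, which is L ⇒ W
n=9: can move to 1, which is L ⇒ W
n=10: can move to 7, which is L ⇒ W
n=11: can move to 7, which is L ⇒ W
n=12: moves to 9(W), 8(W), 4(W); every one is W ⇒ L
n=13: moves to 10(W), 9(W), 5(W); every one is W ⇒ L
n=14: moves to 11(W), 10(W), 6(W); every one is W ⇒ L
n=15: can move to 12, which is L ⇒ W
n=16: can move to 13, which is L ⇒ W
L entries with 1 ≤ n ≤ 16 (n=0 is outside the asked range and is not counted): n = 1, 2, 7, 12, 13, 14; that makes 6.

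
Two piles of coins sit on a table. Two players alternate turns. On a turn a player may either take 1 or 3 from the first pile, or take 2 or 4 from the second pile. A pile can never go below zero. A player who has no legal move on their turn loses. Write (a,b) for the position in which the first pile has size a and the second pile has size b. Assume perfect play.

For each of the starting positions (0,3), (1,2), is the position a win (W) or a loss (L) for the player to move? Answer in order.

Compute win/loss labels from the base case upward. A position with no move is L. Any other position is W if it can reach an L in one move, else L.
No move ever increases a pile, so every position that can arise here has a ≤ 1 and b ≤ 3; it is enough to label the cells with 0 ≤ a ≤ 1 and 0 ≤ b ≤ 3.
Every move lowers a or b (never raises either), so fill the grid row by row in increasing a, and left to right within a row: each cell's successors are then already labelled.
      b=0  b=1  b=2  b=3
a=0:    L    L    W    W
a=1:    W    W    L    L
Cells with no legal move (terminal, hence L): (0,0), (0,1).
The remaining L cells, each justified by listing all of its moves:
(1,2): L (options (0,2)(W), (1,0)(W) are all W)
(1,3): L (options (0,3)(W), (1,1)(W) are all W)
Every other cell has at least one move into one of the L cells above, so it is W.
(0,3): the move to (0,1) reaches an L cell, so W
(1,2): one of the L cells justified above, so L

(0,3): W, (1,2): L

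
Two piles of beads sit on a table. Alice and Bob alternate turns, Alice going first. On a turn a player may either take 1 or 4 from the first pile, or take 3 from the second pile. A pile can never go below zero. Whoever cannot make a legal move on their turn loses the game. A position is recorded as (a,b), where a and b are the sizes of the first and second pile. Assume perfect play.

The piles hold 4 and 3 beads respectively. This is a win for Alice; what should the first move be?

Move to (3,3).

Build the W/L table. Terminal = L. A non-terminal position is W if it has a move to some L; otherwise it is L.
No move ever increases a pile, so every position that can arise here has a ≤ 4 and b ≤ 3; it is enough to label the cells with 0 ≤ a ≤ 4 and 0 ≤ b ≤ 3.
Every move lowers a or b (never raises either), so fill the grid row by row in increasing a, and left to right within a row: each cell's successors are then already labelled.
      b=0  b=1  b=2  b=3
a=0:    L    L    L    W
a=1:    W    W    W    L
a=2:    L    L    L    W
a=3:    W    W    W    L
a=4:    W    W    W    W
Cells with no legal move (terminal, hence L): (0,0), (0,1), (0,2).
The remaining L cells, each justified by listing all of its moves:
(1,3): moves to (0,3)(W), (1,0)(W); every one is W ⇒ L
(2,0): the only move is to (1,0)(W), a W ⇒ L
(2,1): the only move is to (1,1)(W), a W ⇒ L
(2,2): the only move is to (1,2)(W), a W ⇒ L
(3,3): moves to (2,3)(W), (3,0)(W); every one is W ⇒ L
Every other cell has at least one move into one of the L cells above, so it is W.
From (4,3), the L positions reachable in one move are: (3,3).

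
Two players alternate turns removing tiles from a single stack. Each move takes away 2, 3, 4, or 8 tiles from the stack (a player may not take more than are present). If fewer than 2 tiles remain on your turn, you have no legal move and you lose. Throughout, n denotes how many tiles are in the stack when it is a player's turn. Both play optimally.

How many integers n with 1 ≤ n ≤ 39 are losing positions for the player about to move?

Compute win/loss labels from the base case upward. A position with no move is L. Any other position is W if it can reach an L in one move, else L.
n=0: no move → L
n=1: no move → L
n=2: →0(L), so W
n=3: →1(L), so W
n=4: →1(L), so W
n=5: →1(L), so W
n=6: →4(W), 3(W), 2(W) — all W, so L
n=7: →5(W), 4(W), 3(W) — all W, so L
n=8: →6(L), so W
n=9: →7(L), so W
n=10: →7(L), so W
n=11: →7(L), so W
n=12: →10(W), 9(W), 8(W), 4(W) — all W, so L
n=13: →11(W), 10(W), 9(W), 5(W) — all W, so L
n=14: →12(L), so W
n=15: →13(L), so W
n=16: →13(L), so W
n=17: →13(L), so W
n=18: →16(W), 15(W), 14(W), 10(W) — all W, so L
n=19: →17(W), 16(W), 15(W), 11(W) — all W, so L
n=20: →18(L), so W
n=21: →19(L), so W
n=22: →19(L), so W
n=23: →19(L), so W
n=24: →22(W), 21(W), 20(W), 16(W) — all W, so L
n=25: →23(W), 22(W), 21(W), 17(W) — all W, so L
n=26: →24(L), so W
n=27: →25(L), so W
n=28: →25(L), so W
n=29: →25(L), so W
n=30: →28(W), 27(W), 26(W), 22(W) — all W, so L
n=31: →29(W), 28(W), 27(W), 23(W) — all W, so L
n=32: →30(L), so W
n=33: →31(L), so W
n=34: →31(L), so W
n=35: →31(L), so W
n=36: →34(W), 33(W), 32(W), 28(W) — all W, so L
n=37: →35(W), 34(W), 33(W), 29(W) — all W, so L
n=38: →36(L), so W
n=39: →37(L), so W
L entries with 1 ≤ n ≤ 39 (n=0 is outside the asked range and is not counted): n = 1, 6, 7, 12, 13, 18, 19, 24, 25, 30, 31, 36, 37; that makes 13.

13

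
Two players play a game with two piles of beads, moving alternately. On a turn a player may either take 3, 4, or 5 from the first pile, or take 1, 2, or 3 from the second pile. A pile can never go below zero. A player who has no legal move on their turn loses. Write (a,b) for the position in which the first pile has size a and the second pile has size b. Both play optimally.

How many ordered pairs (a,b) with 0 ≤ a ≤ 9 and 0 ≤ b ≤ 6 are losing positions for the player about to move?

20

Build the W/L table. Terminal = L. A non-terminal position is W if it has a move to some L; otherwise it is L.
Every move lowers a or b (never raises either), so fill the grid row by row in increasing a, and left to right within a row: each cell's successors are then already labelled.
      b=0  b=1  b=2  b=3  b=4  b=5  b=6
a=0:    L    W    W    W    L    W    W
a=1:    L    W    W    W    L    W    W
a=2:    L    W    W    W    L    W    W
a=3:    W    L    W    W    W    L    W
a=4:    W    L    W    W    W    L    W
a=5:    W    L    W    W    W    L    W
a=6:    W    W    L    W    W    W    L
a=7:    W    W    L    W    W    W    L
a=8:    L    W    W    W    L    W    W
a=9:    L    W    W    W    L    W    W
Cells with no legal move (terminal, hence L): (0,0), (1,0), (2,0).
The remaining L cells, each justified by listing all of its moves:
(0,4): →(0,3)(W), (0,2)(W), (0,1)(W) — all W, so L
(1,4): →(1,3)(W), (1,2)(W), (1,1)(W) — all W, so L
(2,4): →(2,3)(W), (2,2)(W), (2,1)(W) — all W, so L
(3,1): →(0,1)(W), (3,0)(W) — all W, so L
(3,5): →(0,5)(W), (3,4)(W), (3,3)(W), (3,2)(W) — all W, so L
(4,1): →(1,1)(W), (0,1)(W), (4,0)(W) — all W, so L
(4,5): →(1,5)(W), (0,5)(W), (4,4)(W), (4,3)(W), (4,2)(W) — all W, so L
(5,1): →(2,1)(W), (1,1)(W), (0,1)(W), (5,0)(W) — all W, so L
(5,5): →(2,5)(W), (1,5)(W), (0,5)(W), (5,4)(W), (5,3)(W), (5,2)(W) — all W, so L
(6,2): →(3,2)(W), (2,2)(W), (1,2)(W), (6,1)(W), (6,0)(W) — all W, so L
(6,6): →(3,6)(W), (2,6)(W), (1,6)(W), (6,5)(W), (6,4)(W), (6,3)(W) — all W, so L
(7,2): →(4,2)(W), (3,2)(W), (2,2)(W), (7,1)(W), (7,0)(W) — all W, so L
(7,6): →(4,6)(W), (3,6)(W), (2,6)(W), (7,5)(W), (7,4)(W), (7,3)(W) — all W, so L
(8,0): →(5,0)(W), (4,0)(W), (3,0)(W) — all W, so L
(8,4): →(5,4)(W), (4,4)(W), (3,4)(W), (8,3)(W), (8,2)(W), (8,1)(W) — all W, so L
(9,0): →(6,0)(W), (5,0)(W), (4,0)(W) — all W, so L
(9,4): →(6,4)(W), (5,4)(W), (4,4)(W), (9,3)(W), (9,2)(W), (9,1)(W) — all W, so L
Every other cell has at least one move into one of the L cells above, so it is W.
L cells per row: a=0: 2, a=1: 2, a=2: 2, a=3: 2, a=4: 2, a=5: 2, a=6: 2, a=7: 2, a=8: 2, a=9: 2; total 20.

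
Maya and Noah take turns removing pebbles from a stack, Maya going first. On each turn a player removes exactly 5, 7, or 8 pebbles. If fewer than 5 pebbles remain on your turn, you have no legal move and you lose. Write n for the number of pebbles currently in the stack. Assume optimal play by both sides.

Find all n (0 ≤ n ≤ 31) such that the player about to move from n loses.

0, 1, 2, 3, 4, 13, 14, 15, 16, 17, 26, 27, 28, 29, 30

Build the W/L table. Terminal = L. A non-terminal position is W if it has a move to some L; otherwise it is L.
n=0: no move → L
n=1: no move → L
n=2: no move → L
n=3: no move → L
n=4: no move → L
n=5: can move to 0, which is L ⇒ W
n=6: can move to 1, which is L ⇒ W
n=7: can move to 2, which is L ⇒ W
n=8: can move to 3, which is L ⇒ W
n=9: can move to 4, which is L ⇒ W
n=10: can move to 3, which is L ⇒ W
n=11: can move to 4, which is L ⇒ W
n=12: can move to 4, which is L ⇒ W
n=13: moves to 8(W), 6(W), 5(W); every one is W ⇒ L
n=14: moves to 9(W), 7(W), 6(W); every one is W ⇒ L
n=15: moves to 10(W), 8(W), 7(W); every one is W ⇒ L
n=16: moves to 11(W), 9(W), 8(W); every one is W ⇒ L
n=17: moves to 12(W), 10(W), 9(W); every one is W ⇒ L
n=18: can move to 13, which is L ⇒ W
n=19: can move to 14, which is L ⇒ W
n=20: can move to 15, which is L ⇒ W
n=21: can move to 16, which is L ⇒ W
n=22: can move to 17, which is L ⇒ W
n=23: can move to 16, which is L ⇒ W
n=24: can move to 17, which is L ⇒ W
n=25: can move to 17, which is L ⇒ W
n=26: moves to 21(W), 19(W), 18(W); every one is W ⇒ L
n=27: moves to 22(W), 20(W), 19(W); every one is W ⇒ L
n=28: moves to 23(W), 21(W), 20(W); every one is W ⇒ L
n=29: moves to 24(W), 22(W), 21(W); every one is W ⇒ L
n=30: moves to 25(W), 23(W), 22(W); every one is W ⇒ L
n=31: can move to 26, which is L ⇒ W
Reading off the rows marked L gives the requested list; there are 15 such values of n.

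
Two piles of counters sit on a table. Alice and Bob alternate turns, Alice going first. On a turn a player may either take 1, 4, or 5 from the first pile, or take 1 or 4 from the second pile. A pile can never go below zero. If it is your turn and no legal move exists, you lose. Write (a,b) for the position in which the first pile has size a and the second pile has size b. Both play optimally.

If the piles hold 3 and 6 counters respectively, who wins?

Work bottom-up. With no move the player to move loses. Otherwise the position is W if at least one move leads to an L position for the opponent, and L if every move leads to a W.
No move ever increases a pile, so every position that can arise here has a ≤ 3 and b ≤ 6; it is enough to label the cells with 0 ≤ a ≤ 3 and 0 ≤ b ≤ 6.
Every move lowers a or b (never raises either), so fill the grid row by row in increasing a, and left to right within a row: each cell's successors are then already labelled.
      b=0  b=1  b=2  b=3  b=4  b=5  b=6
a=0:    L    W    L    W    W    L    W
a=1:    W    L    W    L    W    W    L
a=2:    L    W    L    W    W    L    W
a=3:    W    L    W    L    W    W    L
Cells with no legal move (terminal, hence L): (0,0).
The remaining L cells, each justified by listing all of its moves:
(0,2): the only move is to (0,1)(W), a W ⇒ L
(0,5): moves to (0,4)(W), (0,1)(W); every one is W ⇒ L
(1,1): moves to (0,1)(W), (1,0)(W); every one is W ⇒ L
(1,3): moves to (0,3)(W), (1,2)(W); every one is W ⇒ L
(1,6): moves to (0,6)(W), (1,5)(W), (1,2)(W); every one is W ⇒ L
(2,0): the only move is to (1,0)(W), a W ⇒ L
(2,2): moves to (1,2)(W), (2,1)(W); every one is W ⇒ L
(2,5): moves to (1,5)(W), (2,4)(W), (2,1)(W); every one is W ⇒ L
(3,1): moves to (2,1)(W), (3,0)(W); every one is W ⇒ L
(3,3): moves to (2,3)(W), (3,2)(W); every one is W ⇒ L
(3,6): moves to (2,6)(W), (3,5)(W), (3,2)(W); every one is W ⇒ L
Every other cell has at least one move into one of the L cells above, so it is W.
Every move from (3,6) reaches a W position, so the mover loses.

Bob wins.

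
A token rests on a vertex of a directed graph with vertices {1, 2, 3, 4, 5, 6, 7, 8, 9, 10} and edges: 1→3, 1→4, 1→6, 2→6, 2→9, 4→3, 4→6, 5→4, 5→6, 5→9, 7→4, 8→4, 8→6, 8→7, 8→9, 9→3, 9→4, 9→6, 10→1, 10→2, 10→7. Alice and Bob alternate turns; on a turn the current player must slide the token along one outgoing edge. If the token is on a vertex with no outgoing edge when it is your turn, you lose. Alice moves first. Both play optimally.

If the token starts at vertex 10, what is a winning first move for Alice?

Move to 7.

Build the W/L table. Terminal = L. A non-terminal position is W if it has a move to some L; otherwise it is L.
Every edge goes from a vertex to one that appears earlier in the order 6, 3, 4, 9, 5, 1, 7, 2, 8, 10, so processing vertices in that order labels each vertex after all of its successors.
6: no outgoing edge → L
3: no outgoing edge → L
4: →3(L), so W
9: →3(L), so W
5: →6(L), so W
1: →3(L), so W
7: →4(W) only, which is W, so L
2: →6(L), so W
8: →7(L), so W
10: →7(L), so W
From 10, the L positions reachable in one move are: 7.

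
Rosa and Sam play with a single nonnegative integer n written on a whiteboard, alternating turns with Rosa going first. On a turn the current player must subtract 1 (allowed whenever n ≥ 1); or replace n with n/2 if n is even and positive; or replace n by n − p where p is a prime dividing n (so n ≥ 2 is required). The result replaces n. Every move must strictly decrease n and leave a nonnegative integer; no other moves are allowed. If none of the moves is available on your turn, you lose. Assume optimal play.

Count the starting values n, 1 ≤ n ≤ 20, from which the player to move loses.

4

Classify positions by backward induction: terminal positions (no move available) are L. From any other position, the mover wins iff some move reaches an L.
n=0: no move → L
n=1: W (go to 0, an L position)
n=2: W (go to 0, an L position)
n=3: W (go to 0, an L position)
n=4: L (options 2(W), 3(W) are all W)
n=5: W (go to 0, an L position)
n=6: W (go to 4, an L position)
n=7: W (go to 0, an L position)
n=8: W (go to 4, an L position)
n=9: L (options 6(W), 8(W) are all W)
n=10: W (go to 9, an L position)
n=11: W (go to 0, an L position)
n=12: W (go to 9, an L position)
n=13: W (go to 0, an L position)
n=14: L (options 7(W), 12(W), 13(W) are all W)
n=15: W (go to 14, an L position)
n=16: W (go to 14, an L position)
n=17: W (go to 0, an L position)
n=18: W (go to 9, an L position)
n=19: W (go to 0, an L position)
n=20: L (options 10(W), 15(W), 18(W), 19(W) are all W)
L entries with 1 ≤ n ≤ 20 (n=0 is outside the asked range and is not counted): n = 4, 9, 14, 20; that makes 4.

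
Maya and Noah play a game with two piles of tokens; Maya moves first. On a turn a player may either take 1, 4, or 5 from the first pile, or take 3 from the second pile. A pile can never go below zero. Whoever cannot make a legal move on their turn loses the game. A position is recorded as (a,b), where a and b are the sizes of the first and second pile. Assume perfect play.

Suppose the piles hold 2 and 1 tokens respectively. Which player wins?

Noah wins.

Positions with no move are L. A position that does have a move is losing for the player to move precisely when every available move leads to a winning position for the opponent. Fill in the labels:
No move ever increases a pile, so every position that can arise here has a ≤ 2 and b ≤ 1; it is enough to label the cells with 0 ≤ a ≤ 2 and 0 ≤ b ≤ 1.
Every move lowers a or b (never raises either), so fill the grid row by row in increasing a, and left to right within a row: each cell's successors are then already labelled.
      b=0  b=1
a=0:    L    L
a=1:    W    W
a=2:    L    L
Cells with no legal move (terminal, hence L): (0,0), (0,1).
The remaining L cells, each justified by listing all of its moves:
(2,0): →(1,0)(W) only, which is W, so L
(2,1): →(1,1)(W) only, which is W, so L
Every other cell has at least one move into one of the L cells above, so it is W.
The starting position (2,1) is L: whatever Maya does, the opponent receives a W position.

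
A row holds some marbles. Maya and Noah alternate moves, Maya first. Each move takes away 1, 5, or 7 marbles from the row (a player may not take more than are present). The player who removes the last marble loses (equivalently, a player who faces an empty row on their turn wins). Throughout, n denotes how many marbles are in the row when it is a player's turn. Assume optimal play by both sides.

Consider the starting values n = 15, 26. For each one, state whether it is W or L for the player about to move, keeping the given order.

15: L, 26: W

Classify positions by backward induction: terminal positions (no move available) are W. From any other position, the mover wins iff some move reaches an L.
n=0: no move; the opponent has just taken the last marble and therefore loses → W
n=1: →0(W) only, which is W, so L
n=2: →1(L), so W
n=3: →2(W) only, which is W, so L
n=4: →3(L), so W
n=5: →4(W), 0(W) — all W, so L
n=6: →5(L), so W
n=7: →6(W), 2(W), 0(W) — all W, so L
n=8: →7(L), so W
n=9: →8(W), 4(W), 2(W) — all W, so L
n=10: →9(L), so W
n=11: →10(W), 6(W), 4(W) — all W, so L
n=12: →11(L), so W
n=13: →12(W), 8(W), 6(W) — all W, so L
n=14: →13(L), so W
n=15: →14(W), 10(W), 8(W) — all W, so L
n=16: →15(L), so W
n=17: →16(W), 12(W), 10(W) — all W, so L
n=18: →17(L), so W
n=19: →18(W), 14(W), 12(W) — all W, so L
n=20: →19(L), so W
n=21: →20(W), 16(W), 14(W) — all W, so L
n=22: →21(L), so W
n=23: →22(W), 18(W), 16(W) — all W, so L
n=24: →23(L), so W
n=25: →24(W), 20(W), 18(W) — all W, so L
n=26: →25(L), so W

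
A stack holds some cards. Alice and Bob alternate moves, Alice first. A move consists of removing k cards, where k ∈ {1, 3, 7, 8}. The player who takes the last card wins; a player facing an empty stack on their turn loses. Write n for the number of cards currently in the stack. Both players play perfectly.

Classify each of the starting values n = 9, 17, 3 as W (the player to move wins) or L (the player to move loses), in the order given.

9: W, 17: L, 3: W

Label each position W (a win for the player to move) or L (a loss). A position with no legal move is L; any other position is W exactly when some move reaches an L, and L when every move reaches a W.
n=0: no move → L
n=1: →0(L), so W
n=2: →1(W) only, which is W, so L
n=3: →2(L), so W
n=4: →3(W), 1(W) — all W, so L
n=5: →4(L), so W
n=6: →5(W), 3(W) — all W, so L
n=7: →6(L), so W
n=8: →0(L), so W
n=9: →6(L), so W
n=10: →2(L), so W
n=11: →4(L), so W
n=12: →4(L), so W
n=13: →6(L), so W
n=14: →6(L), so W
n=15: →14(W), 12(W), 8(W), 7(W) — all W, so L
n=16: →15(L), so W
n=17: →16(W), 14(W), 10(W), 9(W) — all W, so L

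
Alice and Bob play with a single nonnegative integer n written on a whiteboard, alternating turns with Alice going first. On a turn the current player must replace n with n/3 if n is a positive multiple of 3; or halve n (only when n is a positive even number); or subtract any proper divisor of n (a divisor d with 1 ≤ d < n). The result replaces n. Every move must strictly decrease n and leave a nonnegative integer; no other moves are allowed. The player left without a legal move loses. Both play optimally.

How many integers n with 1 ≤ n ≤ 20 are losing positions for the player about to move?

9

Label each position W (a win for the player to move) or L (a loss). A position with no legal move is L; any other position is W exactly when some move reaches an L, and L when every move reaches a W.
n=0: no move → L
n=1: no move → L
n=2: →1(L), so W
n=3: →1(L), so W
n=4: →2(W), 3(W) — all W, so L
n=5: →4(L), so W
n=6: →4(L), so W
n=7: →6(W) only, which is W, so L
n=8: →4(L), so W
n=9: →3(W), 6(W), 8(W) — all W, so L
n=10: →9(L), so W
n=11: →10(W) only, which is W, so L
n=12: →4(L), so W
n=13: →12(W) only, which is W, so L
n=14: →7(L), so W
n=15: →5(W), 10(W), 12(W), 14(W) — all W, so L
n=16: →15(L), so W
n=17: →16(W) only, which is W, so L
n=18: →9(L), so W
n=19: →18(W) only, which is W, so L
n=20: →15(L), so W
L entries with 1 ≤ n ≤ 20 (n=0 is outside the asked range and is not counted): n = 1, 4, 7, 9, 11, 13, 15, 17, 19; that makes 9.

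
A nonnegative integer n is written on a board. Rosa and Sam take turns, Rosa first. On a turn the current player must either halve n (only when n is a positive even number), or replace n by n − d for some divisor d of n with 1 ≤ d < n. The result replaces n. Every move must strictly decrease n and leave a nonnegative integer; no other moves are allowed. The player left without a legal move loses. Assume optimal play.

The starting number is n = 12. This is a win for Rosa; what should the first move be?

Classify positions by backward induction: terminal positions (no move available) are L. From any other position, the mover wins iff some move reaches an L.
n=0: no move → L
n=1: no move → L
n=2: reaches L-position 1 → W
n=3: only reaches 2(W), which is W → L
n=4: reaches L-position 3 → W
n=5: only reaches 4(W), which is W → L
n=6: reaches L-position 3 → W
n=7: only reaches 6(W), which is W → L
n=8: reaches L-position 7 → W
n=9: only reaches 6(W), 8(W), all W → L
n=10: reaches L-position 5 → W
n=11: only reaches 10(W), which is W → L
n=12: reaches L-position 9 → W
From 12, the L positions reachable in one move are: 9, 11. Any move reaching one of these is winning.

Move to 9.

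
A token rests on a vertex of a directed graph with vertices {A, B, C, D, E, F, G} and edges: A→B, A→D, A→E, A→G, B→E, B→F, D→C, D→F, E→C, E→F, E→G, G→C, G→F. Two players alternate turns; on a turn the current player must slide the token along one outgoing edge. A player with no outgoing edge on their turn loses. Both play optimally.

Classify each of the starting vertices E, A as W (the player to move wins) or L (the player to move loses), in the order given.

E: W, A: L

Positions with no move are L. A position that does have a move is losing for the player to move precisely when every available move leads to a winning position for the opponent. Fill in the labels:
Every edge goes from a vertex to one that appears earlier in the order C, F, G, E, B, D, A, so processing vertices in that order labels each vertex after all of its successors.
C: no outgoing edge → L
F: no outgoing edge → L
G: →F(L), so W
E: →F(L), so W
B: →F(L), so W
D: →F(L), so W
A: →D(W), B(W), E(W), G(W) — all W, so L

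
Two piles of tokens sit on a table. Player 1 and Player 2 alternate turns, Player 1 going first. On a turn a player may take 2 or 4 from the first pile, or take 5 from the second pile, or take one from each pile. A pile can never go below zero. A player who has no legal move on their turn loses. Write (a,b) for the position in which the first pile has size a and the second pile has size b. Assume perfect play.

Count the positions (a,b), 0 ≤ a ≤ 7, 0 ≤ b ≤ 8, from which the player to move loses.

Work bottom-up. With no move the player to move loses. Otherwise the position is W if at least one move leads to an L position for the opponent, and L if every move leads to a W.
Every move lowers a or b (never raises either), so fill the grid row by row in increasing a, and left to right within a row: each cell's successors are then already labelled.
      b=0  b=1  b=2  b=3  b=4  b=5  b=6  b=7  b=8
a=0:    L    L    L    L    L    W    W    W    W
a=1:    L    W    W    W    W    W    L    L    L
a=2:    W    W    W    W    W    L    L    W    W
a=3:    W    L    L    L    L    L    W    W    W
a=4:    W    W    W    W    W    W    W    L    L
a=5:    W    W    W    W    W    W    W    W    W
a=6:    L    L    L    L    L    W    W    W    W
a=7:    L    W    W    W    W    W    L    L    L
Cells with no legal move (terminal, hence L): (0,0), (0,1), (0,2), (0,3), (0,4), (1,0).
The remaining L cells, each justified by listing all of its moves:
(1,6): L (options (1,1)(W), (0,5)(W) are all W)
(1,7): L (options (1,2)(W), (0,6)(W) are all W)
(1,8): L (options (1,3)(W), (0,7)(W) are all W)
(2,5): L (options (0,5)(W), (2,0)(W), (1,4)(W) are all W)
(2,6): L (options (0,6)(W), (2,1)(W), (1,5)(W) are all W)
(3,1): L (options (1,1)(W), (2,0)(W) are all W)
(3,2): L (options (1,2)(W), (2,1)(W) are all W)
(3,3): L (options (1,3)(W), (2,2)(W) are all W)
(3,4): L (options (1,4)(W), (2,3)(W) are all W)
(3,5): L (options (1,5)(W), (3,0)(W), (2,4)(W) are all W)
(4,7): L (options (2,7)(W), (0,7)(W), (4,2)(W), (3,6)(W) are all W)
(4,8): L (options (2,8)(W), (0,8)(W), (4,3)(W), (3,7)(W) are all W)
(6,0): L (options (4,0)(W), (2,0)(W) are all W)
(6,1): L (options (4,1)(W), (2,1)(W), (5,0)(W) are all W)
(6,2): L (options (4,2)(W), (2,2)(W), (5,1)(W) are all W)
(6,3): L (options (4,3)(W), (2,3)(W), (5,2)(W) are all W)
(6,4): L (options (4,4)(W), (2,4)(W), (5,3)(W) are all W)
(7,0): L (options (5,0)(W), (3,0)(W) are all W)
(7,6): L (options (5,6)(W), (3,6)(W), (7,1)(W), (6,5)(W) are all W)
(7,7): L (options (5,7)(W), (3,7)(W), (7,2)(W), (6,6)(W) are all W)
(7,8): L (options (5,8)(W), (3,8)(W), (7,3)(W), (6,7)(W) are all W)
Every other cell has at least one move into one of the L cells above, so it is W.
L cells per row: a=0: 5, a=1: 4, a=2: 2, a=3: 5, a=4: 2, a=5: 0, a=6: 5, a=7: 4; total 27.

27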